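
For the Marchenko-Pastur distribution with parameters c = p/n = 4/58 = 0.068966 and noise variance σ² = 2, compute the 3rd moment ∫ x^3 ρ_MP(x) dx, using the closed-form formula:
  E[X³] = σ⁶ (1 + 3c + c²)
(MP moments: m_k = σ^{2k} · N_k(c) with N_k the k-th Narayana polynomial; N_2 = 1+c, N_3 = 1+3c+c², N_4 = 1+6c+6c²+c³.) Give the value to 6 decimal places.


E[X³] = σ⁶ (1 + 3c + c²) (third MP moment). With σ² = 2 (so σ⁶ = 8) and c = 4/58 = 0.068966: E[X³] = 8 · (1 + 3·0.068966 + (0.068966)²) = 8 · 1.211653.

So E[X^3] = 9.693222.


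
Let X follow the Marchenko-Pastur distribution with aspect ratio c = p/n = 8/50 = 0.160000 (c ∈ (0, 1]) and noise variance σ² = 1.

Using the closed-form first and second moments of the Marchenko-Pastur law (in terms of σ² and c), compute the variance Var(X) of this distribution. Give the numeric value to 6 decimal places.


Recall the MP moments m_1 = E[X] = σ² and m_2 = E[X²] = σ⁴ (1 + c).
m_1 = E[X] = σ² = 1, so m_1² = 1.
m_2 = E[X²] = σ⁴ (1 + c) = 1 · (1 + 0.160000) = 1 · 1.160000 = 1.160000.
(Note m_2 − m_1² simplifies to c · σ⁴ = 0.160000 · 1.)

Var(X) = m_2 − m_1² = 1.160000 − 1 = 0.160000.


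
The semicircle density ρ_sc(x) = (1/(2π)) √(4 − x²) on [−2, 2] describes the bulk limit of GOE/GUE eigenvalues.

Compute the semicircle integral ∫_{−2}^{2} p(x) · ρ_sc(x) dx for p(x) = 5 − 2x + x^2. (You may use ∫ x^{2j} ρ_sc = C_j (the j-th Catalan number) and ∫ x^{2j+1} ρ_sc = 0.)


Write p(x) = Σ a_i x^i, split into monomials and integrate each against ρ_sc separately.
Using ∫ x^{2j} ρ_sc = C_j = (1/(j+1)) C(2j, j) (Catalan numbers) and ∫ x^{2j+1} ρ_sc = 0 (odd monomials vanish by symmetry):
  i = 0 (even): a_0 · C_{0} = 5 · 1 = 5
  i = 1 (odd): ∫ x^1 ρ_sc = 0 (vanishes)
  i = 2 (even): a_2 · C_{1} = 1 · 1 = 1

Summing the contributions: ∫_{−2}^{2} p(x) ρ_sc(x) dx = 5 + 1 = 6.


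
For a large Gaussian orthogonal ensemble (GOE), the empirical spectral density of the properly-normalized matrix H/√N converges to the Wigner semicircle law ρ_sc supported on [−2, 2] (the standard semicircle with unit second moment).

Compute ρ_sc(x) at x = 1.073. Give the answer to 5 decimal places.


ρ_sc(x) = (1/(2π)) √(4 − x²). With x = 1.073:
  4 − x² = 4 − (1.073)² = 4 − 1.151329 = 2.848671.
  √(4 − x²) = 1.687801.
  1/(2π) = 0.159155.
  ρ_sc(1.073) = 0.159155 · 1.687801 = 0.268622.

Rounded to 5 decimal places: ρ_sc(1.073) ≈ 0.26862.


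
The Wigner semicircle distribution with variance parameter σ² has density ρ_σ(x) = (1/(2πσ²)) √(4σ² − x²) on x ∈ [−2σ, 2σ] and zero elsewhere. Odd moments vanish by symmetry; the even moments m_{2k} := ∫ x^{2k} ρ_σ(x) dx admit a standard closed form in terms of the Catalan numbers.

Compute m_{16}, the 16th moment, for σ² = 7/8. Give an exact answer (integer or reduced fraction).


By the scaled semicircle moment identity, m_{2k} = σ^{2k} · C_k with k = 8.
C_8 = (1/(k+1)) · C(2k, k) = (1/9) · C(16, 8) = (1/9) · 12870 = 1430.
σ^{2k} = (σ²)^k = (7/8)^8 = 5764801/16777216.

Therefore m_{16} = σ^{16} · C_8 = (5764801/16777216) · 1430 = 4121832715/8388608.


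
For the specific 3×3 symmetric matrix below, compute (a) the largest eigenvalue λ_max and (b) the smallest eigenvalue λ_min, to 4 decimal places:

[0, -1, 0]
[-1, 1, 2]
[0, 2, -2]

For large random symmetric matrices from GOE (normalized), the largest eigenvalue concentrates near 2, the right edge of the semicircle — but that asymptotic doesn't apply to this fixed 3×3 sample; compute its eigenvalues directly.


Since M is real symmetric, all three eigenvalues are real; they are the roots of det(λI − M) = λ³ − (tr M) λ² + s λ − det M, where s is the sum of the principal 2×2 minors.
tr M = 0 + 1 + (-2) = -1.
s = (0·1 − (-1)²) + (0·(-2) − 0²) + (1·(-2) − 2²) = -1 + 0 + (-6) = -7.
det M (expand along row 1) = 0·(-6) − (-1)·2 + 0·(-2) = 2.
Characteristic polynomial: λ³ + λ² − 7λ − 2 = 0.
Substitute λ = y + (tr M)/3 = y − 0.333333 to remove the quadratic term: y³ + p·y + q = 0 with p = s − (tr M)²/3 = -7.333333 and q = −2(tr M)³/27 + (tr M)·s/3 − det M = 0.407407.
Three real roots ⇒ use the trigonometric (Viète) form: r = 2√(−p/3) = 3.126944, φ = arccos(3q/(p·r)) = arccos(-0.053300) = 1.624122 rad.
y_k = r·cos(φ/3 − 2πk/3) for k = 0, 1, 2 gives y = 2.679796, 0.055579, -2.735374.
λ_k = y_k − 0.333333 gives λ = 2.3465, -0.2778, -3.0687 (check: the sum is -1.0000 = tr M).

Hence λ_max = 2.3465 and λ_min = -3.0687.


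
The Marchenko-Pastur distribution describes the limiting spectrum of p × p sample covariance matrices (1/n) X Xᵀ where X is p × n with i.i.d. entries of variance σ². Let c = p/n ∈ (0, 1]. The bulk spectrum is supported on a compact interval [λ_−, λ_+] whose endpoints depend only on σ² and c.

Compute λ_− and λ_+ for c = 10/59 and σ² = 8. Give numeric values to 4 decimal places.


c = 10/59 = 0.169492; √c = 0.411693.
λ_− = σ² (1 − √c)² = 8 · (1 − 0.411693)² = 8 · (0.588307)² = 2.768836.
λ_+ = σ² (1 + √c)² = 8 · (1 + 0.411693)² = 8 · (1.411693)² = 15.943028.

Rounded to 4 decimal places: λ_− ≈ 2.7688, λ_+ ≈ 15.9430.


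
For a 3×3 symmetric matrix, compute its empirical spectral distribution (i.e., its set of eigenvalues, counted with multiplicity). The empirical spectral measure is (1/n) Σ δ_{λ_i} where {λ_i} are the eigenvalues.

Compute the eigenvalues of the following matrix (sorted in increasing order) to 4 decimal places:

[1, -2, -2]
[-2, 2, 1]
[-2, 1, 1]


Since M is real symmetric, all three eigenvalues are real; they are the roots of det(λI − M) = λ³ − (tr M) λ² + s λ − det M, where s is the sum of the principal 2×2 minors.
tr M = 1 + 2 + 1 = 4.
s = (1·2 − (-2)²) + (1·1 − (-2)²) + (2·1 − 1²) = -2 + (-3) + 1 = -4.
det M (expand along row 1) = 1·1 − (-2)·0 + (-2)·2 = -3.
Characteristic polynomial: λ³ − 4λ² − 4λ + 3 = 0.
Substitute λ = y + (tr M)/3 = y + 1.333333 to remove the quadratic term: y³ + p·y + q = 0 with p = s − (tr M)²/3 = -9.333333 and q = −2(tr M)³/27 + (tr M)·s/3 − det M = -7.074074.
Three real roots ⇒ use the trigonometric (Viète) form: r = 2√(−p/3) = 3.527668, φ = arccos(3q/(p·r)) = arccos(0.644564) = 0.870343 rad.
y_k = r·cos(φ/3 − 2πk/3) for k = 0, 1, 2 gives y = 3.380251, -0.816193, -2.564059.
λ_k = y_k + 1.333333 gives λ = 4.7136, 0.5171, -1.2307 (check: the sum is 4.0000 = tr M).

Eigenvalues sorted in increasing order: [-1.2307, 0.5171, 4.7136].


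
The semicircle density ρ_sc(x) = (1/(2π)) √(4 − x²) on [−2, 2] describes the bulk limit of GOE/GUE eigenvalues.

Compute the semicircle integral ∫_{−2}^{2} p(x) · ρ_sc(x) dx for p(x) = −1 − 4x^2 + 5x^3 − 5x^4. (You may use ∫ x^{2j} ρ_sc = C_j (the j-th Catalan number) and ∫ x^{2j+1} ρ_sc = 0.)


Write p(x) = Σ a_i x^i, split into monomials and integrate each against ρ_sc separately.
Using ∫ x^{2j} ρ_sc = C_j = (1/(j+1)) C(2j, j) (Catalan numbers) and ∫ x^{2j+1} ρ_sc = 0 (odd monomials vanish by symmetry):
  i = 0 (even): a_0 · C_{0} = -1 · 1 = -1
  i = 2 (even): a_2 · C_{1} = -4 · 1 = -4
  i = 3 (odd): ∫ x^3 ρ_sc = 0 (vanishes)
  i = 4 (even): a_4 · C_{2} = -5 · 2 = -10

Summing the contributions: ∫_{−2}^{2} p(x) ρ_sc(x) dx = (-1) + (-4) + (-10) = -15.


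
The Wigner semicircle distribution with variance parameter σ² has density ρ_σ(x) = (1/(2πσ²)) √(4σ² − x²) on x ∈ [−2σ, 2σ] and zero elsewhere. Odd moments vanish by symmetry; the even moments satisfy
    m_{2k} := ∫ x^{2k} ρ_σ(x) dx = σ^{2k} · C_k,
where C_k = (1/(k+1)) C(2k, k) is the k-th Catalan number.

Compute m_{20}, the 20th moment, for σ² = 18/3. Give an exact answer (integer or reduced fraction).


By the scaled semicircle moment identity, m_{2k} = σ^{2k} · C_k with k = 10.
C_10 = (1/(k+1)) · C(2k, k) = (1/11) · C(20, 10) = (1/11) · 184756 = 16796.
σ^{2k} = (σ²)^k = (18/3)^10 = 60466176.

Therefore m_{20} = σ^{20} · C_10 = 60466176 · 16796 = 1015589892096.


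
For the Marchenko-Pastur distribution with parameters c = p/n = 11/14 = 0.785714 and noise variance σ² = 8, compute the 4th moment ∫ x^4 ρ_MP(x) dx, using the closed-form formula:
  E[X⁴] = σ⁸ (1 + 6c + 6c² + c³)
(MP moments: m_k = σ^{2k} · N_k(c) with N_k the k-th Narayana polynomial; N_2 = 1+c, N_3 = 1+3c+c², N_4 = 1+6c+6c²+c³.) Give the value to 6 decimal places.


E[X⁴] = σ⁸ (1 + 6c + 6c² + c³) (fourth MP moment). With σ² = 8 (so σ⁸ = 4096) and c = 11/14 = 0.785714: E[X⁴] = 4096 · (1 + 6·0.785714 + 6·(0.785714)² + (0.785714)³) = 4096 · 9.903426.

So E[X^4] = 40564.431487.


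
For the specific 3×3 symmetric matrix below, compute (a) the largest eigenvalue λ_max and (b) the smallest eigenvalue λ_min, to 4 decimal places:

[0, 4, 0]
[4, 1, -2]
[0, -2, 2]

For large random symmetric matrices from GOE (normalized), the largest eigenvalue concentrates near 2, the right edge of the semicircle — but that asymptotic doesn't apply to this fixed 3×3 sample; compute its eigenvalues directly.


Since M is real symmetric, all three eigenvalues are real; they are the roots of det(λI − M) = λ³ − (tr M) λ² + s λ − det M, where s is the sum of the principal 2×2 minors.
tr M = 0 + 1 + 2 = 3.
s = (0·1 − 4²) + (0·2 − 0²) + (1·2 − (-2)²) = -16 + 0 + (-2) = -18.
det M (expand along row 1) = 0·(-2) − 4·8 + 0·(-8) = -32.
Characteristic polynomial: λ³ − 3λ² − 18λ + 32 = 0.
Substitute λ = y + (tr M)/3 = y + 1.000000 to remove the quadratic term: y³ + p·y + q = 0 with p = s − (tr M)²/3 = -21.000000 and q = −2(tr M)³/27 + (tr M)·s/3 − det M = 12.000000.
Three real roots ⇒ use the trigonometric (Viète) form: r = 2√(−p/3) = 5.291503, φ = arccos(3q/(p·r)) = arccos(-0.323970) = 1.900719 rad.
y_k = r·cos(φ/3 − 2πk/3) for k = 0, 1, 2 gives y = 4.264514, 0.580756, -4.845270.
λ_k = y_k + 1.000000 gives λ = 5.2645, 1.5808, -3.8453 (check: the sum is 3.0000 = tr M).

Hence λ_max = 5.2645 and λ_min = -3.8453.


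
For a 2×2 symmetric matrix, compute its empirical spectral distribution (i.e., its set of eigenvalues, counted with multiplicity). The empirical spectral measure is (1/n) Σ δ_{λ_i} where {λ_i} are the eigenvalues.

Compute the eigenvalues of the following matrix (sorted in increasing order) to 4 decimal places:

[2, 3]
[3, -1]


Since M is real symmetric, both eigenvalues are real; they are the roots of det(λI − M) = λ² − (tr M) λ + det M.
tr M = 2 + (-1) = 1.
det M = 2·(-1) − 3² = -2 − 9 = -11.
Characteristic polynomial: λ² − λ − 11 = 0.
Discriminant Δ = (tr M)² − 4·det M = 1 − (-44) = 45; √Δ = 6.708204.
λ = (tr M ± √Δ)/2 = (1 ± 6.708204)/2, giving (tr M − √Δ)/2 = -2.8541 and (tr M + √Δ)/2 = 3.8541.

Eigenvalues sorted in increasing order: [-2.8541, 3.8541].


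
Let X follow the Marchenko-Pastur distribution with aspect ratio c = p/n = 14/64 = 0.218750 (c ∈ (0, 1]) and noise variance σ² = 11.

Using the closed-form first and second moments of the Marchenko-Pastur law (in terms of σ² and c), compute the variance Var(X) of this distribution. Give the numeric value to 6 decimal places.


Recall the MP moments m_1 = E[X] = σ² and m_2 = E[X²] = σ⁴ (1 + c).
m_1 = E[X] = σ² = 11, so m_1² = 121.
m_2 = E[X²] = σ⁴ (1 + c) = 121 · (1 + 0.218750) = 121 · 1.218750 = 147.468750.
(Note m_2 − m_1² simplifies to c · σ⁴ = 0.218750 · 121.)

Var(X) = m_2 − m_1² = 147.468750 − 121 = 26.468750.


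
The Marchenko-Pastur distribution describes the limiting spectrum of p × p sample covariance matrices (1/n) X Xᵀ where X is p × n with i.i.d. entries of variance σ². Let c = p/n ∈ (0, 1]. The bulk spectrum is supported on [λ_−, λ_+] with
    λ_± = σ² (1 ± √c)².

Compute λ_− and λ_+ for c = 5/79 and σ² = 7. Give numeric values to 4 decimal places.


c = 5/79 = 0.063291; √c = 0.251577.
λ_− = σ² (1 − √c)² = 7 · (1 − 0.251577)² = 7 · (0.748423)² = 3.920956.
λ_+ = σ² (1 + √c)² = 7 · (1 + 0.251577)² = 7 · (1.251577)² = 10.965120.

Rounded to 4 decimal places: λ_− ≈ 3.9210, λ_+ ≈ 10.9651.


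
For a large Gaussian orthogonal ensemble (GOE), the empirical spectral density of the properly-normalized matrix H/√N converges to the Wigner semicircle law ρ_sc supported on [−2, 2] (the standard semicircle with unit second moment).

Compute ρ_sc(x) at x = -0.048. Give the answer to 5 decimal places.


ρ_sc(x) = (1/(2π)) √(4 − x²). With x = -0.048:
  4 − x² = 4 − (-0.048)² = 4 − 0.002304 = 3.997696.
  √(4 − x²) = 1.999424.
  1/(2π) = 0.159155.
  ρ_sc(-0.048) = 0.159155 · 1.999424 = 0.318218.

Rounded to 5 decimal places: ρ_sc(-0.048) ≈ 0.31822.


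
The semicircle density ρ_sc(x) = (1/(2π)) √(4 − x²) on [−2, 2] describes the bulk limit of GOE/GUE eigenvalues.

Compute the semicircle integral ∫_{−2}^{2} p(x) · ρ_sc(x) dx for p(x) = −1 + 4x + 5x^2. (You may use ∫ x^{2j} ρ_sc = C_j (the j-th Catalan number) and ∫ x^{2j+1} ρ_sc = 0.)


Write p(x) = Σ a_i x^i, split into monomials and integrate each against ρ_sc separately.
Using ∫ x^{2j} ρ_sc = C_j = (1/(j+1)) C(2j, j) (Catalan numbers) and ∫ x^{2j+1} ρ_sc = 0 (odd monomials vanish by symmetry):
  i = 0 (even): a_0 · C_{0} = -1 · 1 = -1
  i = 1 (odd): ∫ x^1 ρ_sc = 0 (vanishes)
  i = 2 (even): a_2 · C_{1} = 5 · 1 = 5

Summing the contributions: ∫_{−2}^{2} p(x) ρ_sc(x) dx = (-1) + 5 = 4.


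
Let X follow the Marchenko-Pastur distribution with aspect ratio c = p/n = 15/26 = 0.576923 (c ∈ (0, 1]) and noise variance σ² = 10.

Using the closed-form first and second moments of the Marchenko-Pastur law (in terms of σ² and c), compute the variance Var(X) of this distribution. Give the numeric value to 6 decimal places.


Recall the MP moments m_1 = E[X] = σ² and m_2 = E[X²] = σ⁴ (1 + c).
m_1 = E[X] = σ² = 10, so m_1² = 100.
m_2 = E[X²] = σ⁴ (1 + c) = 100 · (1 + 0.576923) = 100 · 1.576923 = 157.692308.
(Note m_2 − m_1² simplifies to c · σ⁴ = 0.576923 · 100.)

Var(X) = m_2 − m_1² = 157.692308 − 100 = 57.692308.


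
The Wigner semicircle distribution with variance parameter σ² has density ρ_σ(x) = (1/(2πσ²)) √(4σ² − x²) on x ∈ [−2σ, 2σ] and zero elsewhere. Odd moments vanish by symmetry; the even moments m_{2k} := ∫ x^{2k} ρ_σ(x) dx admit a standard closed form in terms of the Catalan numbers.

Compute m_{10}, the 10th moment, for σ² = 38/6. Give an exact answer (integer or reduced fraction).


By the scaled semicircle moment identity, m_{2k} = σ^{2k} · C_k with k = 5.
C_5 = (1/(k+1)) · C(2k, k) = (1/6) · C(10, 5) = (1/6) · 252 = 42.
σ^{2k} = (σ²)^k = (38/6)^5 = 2476099/243.

Therefore m_{10} = σ^{10} · C_5 = (2476099/243) · 42 = 34665386/81.


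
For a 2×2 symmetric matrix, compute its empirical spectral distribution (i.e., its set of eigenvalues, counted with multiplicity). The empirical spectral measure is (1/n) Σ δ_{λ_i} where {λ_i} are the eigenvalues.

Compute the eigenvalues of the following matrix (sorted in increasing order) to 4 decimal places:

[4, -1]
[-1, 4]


Since M is real symmetric, both eigenvalues are real; they are the roots of det(λI − M) = λ² − (tr M) λ + det M.
tr M = 4 + 4 = 8.
det M = 4·4 − (-1)² = 16 − 1 = 15.
Characteristic polynomial: λ² − 8λ + 15 = 0.
Discriminant Δ = (tr M)² − 4·det M = 64 − 60 = 4; √Δ = 2.000000.
λ = (tr M ± √Δ)/2 = (8 ± 2.000000)/2, giving (tr M − √Δ)/2 = 3.0000 and (tr M + √Δ)/2 = 5.0000.

Eigenvalues sorted in increasing order: [3.0000, 5.0000].


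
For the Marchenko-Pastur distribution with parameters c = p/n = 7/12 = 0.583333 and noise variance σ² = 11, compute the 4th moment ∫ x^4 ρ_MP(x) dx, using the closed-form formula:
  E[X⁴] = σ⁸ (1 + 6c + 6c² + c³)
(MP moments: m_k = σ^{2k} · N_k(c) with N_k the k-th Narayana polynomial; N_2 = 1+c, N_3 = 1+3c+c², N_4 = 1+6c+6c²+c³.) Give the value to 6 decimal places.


E[X⁴] = σ⁸ (1 + 6c + 6c² + c³) (fourth MP moment). With σ² = 11 (so σ⁸ = 14641) and c = 7/12 = 0.583333: E[X⁴] = 14641 · (1 + 6·0.583333 + 6·(0.583333)² + (0.583333)³) = 14641 · 6.740162.

So E[X^4] = 98682.712384.


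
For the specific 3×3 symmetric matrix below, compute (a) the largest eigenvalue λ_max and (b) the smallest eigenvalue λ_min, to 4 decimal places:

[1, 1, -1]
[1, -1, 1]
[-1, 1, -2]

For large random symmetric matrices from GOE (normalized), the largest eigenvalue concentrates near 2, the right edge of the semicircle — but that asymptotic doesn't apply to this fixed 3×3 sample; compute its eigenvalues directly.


Since M is real symmetric, all three eigenvalues are real; they are the roots of det(λI − M) = λ³ − (tr M) λ² + s λ − det M, where s is the sum of the principal 2×2 minors.
tr M = 1 + (-1) + (-2) = -2.
s = (1·(-1) − 1²) + (1·(-2) − (-1)²) + ((-1)·(-2) − 1²) = -2 + (-3) + 1 = -4.
det M (expand along row 1) = 1·1 − 1·(-1) + (-1)·0 = 2.
Characteristic polynomial: λ³ + 2λ² − 4λ − 2 = 0.
Substitute λ = y + (tr M)/3 = y − 0.666667 to remove the quadratic term: y³ + p·y + q = 0 with p = s − (tr M)²/3 = -5.333333 and q = −2(tr M)³/27 + (tr M)·s/3 − det M = 1.259259.
Three real roots ⇒ use the trigonometric (Viète) form: r = 2√(−p/3) = 2.666667, φ = arccos(3q/(p·r)) = arccos(-0.265625) = 1.839648 rad.
y_k = r·cos(φ/3 − 2πk/3) for k = 0, 1, 2 gives y = 2.180804, 0.238660, -2.419464.
λ_k = y_k − 0.666667 gives λ = 1.5141, -0.4280, -3.0861 (check: the sum is -2.0000 = tr M).

Hence λ_max = 1.5141 and λ_min = -3.0861.


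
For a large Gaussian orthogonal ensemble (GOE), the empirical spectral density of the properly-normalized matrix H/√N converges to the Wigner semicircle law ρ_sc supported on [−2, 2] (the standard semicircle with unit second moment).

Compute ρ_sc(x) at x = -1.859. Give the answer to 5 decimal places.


ρ_sc(x) = (1/(2π)) √(4 − x²). With x = -1.859:
  4 − x² = 4 − (-1.859)² = 4 − 3.455881 = 0.544119.
  √(4 − x²) = 0.737644.
  1/(2π) = 0.159155.
  ρ_sc(-1.859) = 0.159155 · 0.737644 = 0.117400.

Rounded to 5 decimal places: ρ_sc(-1.859) ≈ 0.11740.


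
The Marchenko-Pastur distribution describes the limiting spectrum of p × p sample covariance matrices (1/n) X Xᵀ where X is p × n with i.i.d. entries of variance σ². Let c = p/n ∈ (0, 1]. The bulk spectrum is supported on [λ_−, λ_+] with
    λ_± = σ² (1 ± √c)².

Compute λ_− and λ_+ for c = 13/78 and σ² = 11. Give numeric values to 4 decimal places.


c = 13/78 = 0.166667; √c = 0.408248.
λ_− = σ² (1 − √c)² = 11 · (1 − 0.408248)² = 11 · (0.591752)² = 3.851871.
λ_+ = σ² (1 + √c)² = 11 · (1 + 0.408248)² = 11 · (1.408248)² = 21.814796.

Rounded to 4 decimal places: λ_− ≈ 3.8519, λ_+ ≈ 21.8148.


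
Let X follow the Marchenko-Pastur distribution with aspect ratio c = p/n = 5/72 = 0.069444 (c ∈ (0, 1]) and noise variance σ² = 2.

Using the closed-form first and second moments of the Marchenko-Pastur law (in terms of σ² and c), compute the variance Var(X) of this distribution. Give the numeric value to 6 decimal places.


Recall the MP moments m_1 = E[X] = σ² and m_2 = E[X²] = σ⁴ (1 + c).
m_1 = E[X] = σ² = 2, so m_1² = 4.
m_2 = E[X²] = σ⁴ (1 + c) = 4 · (1 + 0.069444) = 4 · 1.069444 = 4.277778.
(Note m_2 − m_1² simplifies to c · σ⁴ = 0.069444 · 4.)

Var(X) = m_2 − m_1² = 4.277778 − 4 = 0.277778.


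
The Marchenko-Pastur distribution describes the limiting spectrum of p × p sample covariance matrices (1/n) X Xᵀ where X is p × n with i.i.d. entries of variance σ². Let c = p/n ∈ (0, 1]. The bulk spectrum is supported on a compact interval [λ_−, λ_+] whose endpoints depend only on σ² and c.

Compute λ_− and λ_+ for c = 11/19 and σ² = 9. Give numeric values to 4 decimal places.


c = 11/19 = 0.578947; √c = 0.760886.
λ_− = σ² (1 − √c)² = 9 · (1 − 0.760886)² = 9 · (0.239114)² = 0.514580.
λ_+ = σ² (1 + √c)² = 9 · (1 + 0.760886)² = 9 · (1.760886)² = 27.906473.

Rounded to 4 decimal places: λ_− ≈ 0.5146, λ_+ ≈ 27.9065.


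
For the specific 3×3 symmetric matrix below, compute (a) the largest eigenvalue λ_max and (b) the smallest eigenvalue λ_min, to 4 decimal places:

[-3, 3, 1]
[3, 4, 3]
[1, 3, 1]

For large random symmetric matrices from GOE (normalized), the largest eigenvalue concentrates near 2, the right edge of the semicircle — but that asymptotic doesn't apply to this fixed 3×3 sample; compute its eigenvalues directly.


Since M is real symmetric, all three eigenvalues are real; they are the roots of det(λI − M) = λ³ − (tr M) λ² + s λ − det M, where s is the sum of the principal 2×2 minors.
tr M = -3 + 4 + 1 = 2.
s = ((-3)·4 − 3²) + ((-3)·1 − 1²) + (4·1 − 3²) = -21 + (-4) + (-5) = -30.
det M (expand along row 1) = (-3)·(-5) − 3·0 + 1·5 = 20.
Characteristic polynomial: λ³ − 2λ² − 30λ − 20 = 0.
Substitute λ = y + (tr M)/3 = y + 0.666667 to remove the quadratic term: y³ + p·y + q = 0 with p = s − (tr M)²/3 = -31.333333 and q = −2(tr M)³/27 + (tr M)·s/3 − det M = -40.592593.
Three real roots ⇒ use the trigonometric (Viète) form: r = 2√(−p/3) = 6.463573, φ = arccos(3q/(p·r)) = arccos(0.601297) = 0.925673 rad.
y_k = r·cos(φ/3 − 2πk/3) for k = 0, 1, 2 gives y = 6.158315, -1.379245, -4.779070.
λ_k = y_k + 0.666667 gives λ = 6.8250, -0.7126, -4.1124 (check: the sum is 2.0000 = tr M).

Hence λ_max = 6.8250 and λ_min = -4.1124.


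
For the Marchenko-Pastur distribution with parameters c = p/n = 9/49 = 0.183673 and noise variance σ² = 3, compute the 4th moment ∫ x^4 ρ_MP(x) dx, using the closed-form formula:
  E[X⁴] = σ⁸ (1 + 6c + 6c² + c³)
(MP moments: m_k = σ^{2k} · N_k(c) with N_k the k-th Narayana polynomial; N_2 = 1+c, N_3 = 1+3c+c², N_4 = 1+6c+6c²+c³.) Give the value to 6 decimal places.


E[X⁴] = σ⁸ (1 + 6c + 6c² + c³) (fourth MP moment). With σ² = 3 (so σ⁸ = 81) and c = 9/49 = 0.183673: E[X⁴] = 81 · (1 + 6·0.183673 + 6·(0.183673)² + (0.183673)³) = 81 · 2.310653.

So E[X^4] = 187.162883.


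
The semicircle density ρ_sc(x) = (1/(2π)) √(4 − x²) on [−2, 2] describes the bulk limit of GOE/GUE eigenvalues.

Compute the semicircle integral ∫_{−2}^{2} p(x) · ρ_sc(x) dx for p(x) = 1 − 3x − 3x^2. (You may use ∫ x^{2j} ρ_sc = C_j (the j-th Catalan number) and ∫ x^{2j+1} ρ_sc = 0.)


Write p(x) = Σ a_i x^i, split into monomials and integrate each against ρ_sc separately.
Using ∫ x^{2j} ρ_sc = C_j = (1/(j+1)) C(2j, j) (Catalan numbers) and ∫ x^{2j+1} ρ_sc = 0 (odd monomials vanish by symmetry):
  i = 0 (even): a_0 · C_{0} = 1 · 1 = 1
  i = 1 (odd): ∫ x^1 ρ_sc = 0 (vanishes)
  i = 2 (even): a_2 · C_{1} = -3 · 1 = -3

Summing the contributions: ∫_{−2}^{2} p(x) ρ_sc(x) dx = 1 + (-3) = -2.


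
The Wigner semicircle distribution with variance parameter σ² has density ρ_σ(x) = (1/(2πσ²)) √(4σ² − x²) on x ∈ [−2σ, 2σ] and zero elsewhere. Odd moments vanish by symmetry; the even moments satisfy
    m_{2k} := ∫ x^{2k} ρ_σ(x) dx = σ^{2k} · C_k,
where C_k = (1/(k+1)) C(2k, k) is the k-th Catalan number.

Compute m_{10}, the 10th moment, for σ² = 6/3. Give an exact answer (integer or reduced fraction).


By the scaled semicircle moment identity, m_{2k} = σ^{2k} · C_k with k = 5.
C_5 = (1/(k+1)) · C(2k, k) = (1/6) · C(10, 5) = (1/6) · 252 = 42.
σ^{2k} = (σ²)^k = (6/3)^5 = 32.

Therefore m_{10} = σ^{10} · C_5 = 32 · 42 = 1344.


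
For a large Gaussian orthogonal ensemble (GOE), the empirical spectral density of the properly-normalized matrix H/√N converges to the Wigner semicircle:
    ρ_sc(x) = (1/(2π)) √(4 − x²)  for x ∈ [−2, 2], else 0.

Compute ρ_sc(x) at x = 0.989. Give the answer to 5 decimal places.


ρ_sc(x) = (1/(2π)) √(4 − x²). With x = 0.989:
  4 − x² = 4 − (0.989)² = 4 − 0.978121 = 3.021879.
  √(4 − x²) = 1.738355.
  1/(2π) = 0.159155.
  ρ_sc(0.989) = 0.159155 · 1.738355 = 0.276668.

Rounded to 5 decimal places: ρ_sc(0.989) ≈ 0.27667.


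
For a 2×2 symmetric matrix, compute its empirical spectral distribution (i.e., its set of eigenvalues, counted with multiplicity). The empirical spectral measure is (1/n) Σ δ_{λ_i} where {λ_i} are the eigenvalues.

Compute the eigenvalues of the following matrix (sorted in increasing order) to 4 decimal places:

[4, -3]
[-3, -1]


Since M is real symmetric, both eigenvalues are real; they are the roots of det(λI − M) = λ² − (tr M) λ + det M.
tr M = 4 + (-1) = 3.
det M = 4·(-1) − (-3)² = -4 − 9 = -13.
Characteristic polynomial: λ² − 3λ − 13 = 0.
Discriminant Δ = (tr M)² − 4·det M = 9 − (-52) = 61; √Δ = 7.810250.
λ = (tr M ± √Δ)/2 = (3 ± 7.810250)/2, giving (tr M − √Δ)/2 = -2.4051 and (tr M + √Δ)/2 = 5.4051.

Eigenvalues sorted in increasing order: [-2.4051, 5.4051].


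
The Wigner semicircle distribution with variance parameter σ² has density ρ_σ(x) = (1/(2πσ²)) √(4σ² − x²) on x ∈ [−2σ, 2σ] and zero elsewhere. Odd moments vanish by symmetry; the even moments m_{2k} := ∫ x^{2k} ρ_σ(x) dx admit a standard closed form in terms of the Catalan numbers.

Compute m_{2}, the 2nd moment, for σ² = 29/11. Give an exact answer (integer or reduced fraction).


By the scaled semicircle moment identity, m_{2k} = σ^{2k} · C_k with k = 1.
C_1 = (1/(k+1)) · C(2k, k) = (1/2) · C(2, 1) = (1/2) · 2 = 1.
σ^{2k} = (σ²)^k = (29/11)^1 = 29/11.

Therefore m_{2} = σ^{2} · C_1 = (29/11) · 1 = 29/11.


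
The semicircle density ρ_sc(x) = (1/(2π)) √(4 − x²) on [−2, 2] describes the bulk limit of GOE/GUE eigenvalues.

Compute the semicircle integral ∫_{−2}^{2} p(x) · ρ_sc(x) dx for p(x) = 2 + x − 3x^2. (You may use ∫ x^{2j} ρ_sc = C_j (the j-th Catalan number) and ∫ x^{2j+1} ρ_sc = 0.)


Write p(x) = Σ a_i x^i, split into monomials and integrate each against ρ_sc separately.
Using ∫ x^{2j} ρ_sc = C_j = (1/(j+1)) C(2j, j) (Catalan numbers) and ∫ x^{2j+1} ρ_sc = 0 (odd monomials vanish by symmetry):
  i = 0 (even): a_0 · C_{0} = 2 · 1 = 2
  i = 1 (odd): ∫ x^1 ρ_sc = 0 (vanishes)
  i = 2 (even): a_2 · C_{1} = -3 · 1 = -3

Summing the contributions: ∫_{−2}^{2} p(x) ρ_sc(x) dx = 2 + (-3) = -1.


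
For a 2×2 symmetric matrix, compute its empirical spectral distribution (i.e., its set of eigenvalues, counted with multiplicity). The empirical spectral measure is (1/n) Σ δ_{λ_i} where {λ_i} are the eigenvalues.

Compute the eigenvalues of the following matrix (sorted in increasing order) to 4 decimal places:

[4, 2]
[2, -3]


Since M is real symmetric, both eigenvalues are real; they are the roots of det(λI − M) = λ² − (tr M) λ + det M.
tr M = 4 + (-3) = 1.
det M = 4·(-3) − 2² = -12 − 4 = -16.
Characteristic polynomial: λ² − λ − 16 = 0.
Discriminant Δ = (tr M)² − 4·det M = 1 − (-64) = 65; √Δ = 8.062258.
λ = (tr M ± √Δ)/2 = (1 ± 8.062258)/2, giving (tr M − √Δ)/2 = -3.5311 and (tr M + √Δ)/2 = 4.5311.

Eigenvalues sorted in increasing order: [-3.5311, 4.5311].


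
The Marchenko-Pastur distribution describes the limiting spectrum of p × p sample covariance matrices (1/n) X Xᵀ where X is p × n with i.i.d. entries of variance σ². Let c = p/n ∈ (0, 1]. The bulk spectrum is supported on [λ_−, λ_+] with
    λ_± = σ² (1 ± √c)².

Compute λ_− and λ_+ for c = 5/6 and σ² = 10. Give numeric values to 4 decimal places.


c = 5/6 = 0.833333; √c = 0.912871.
λ_− = σ² (1 − √c)² = 10 · (1 − 0.912871)² = 10 · (0.087129)² = 0.075915.
λ_+ = σ² (1 + √c)² = 10 · (1 + 0.912871)² = 10 · (1.912871)² = 36.590752.

Rounded to 4 decimal places: λ_− ≈ 0.0759, λ_+ ≈ 36.5908.


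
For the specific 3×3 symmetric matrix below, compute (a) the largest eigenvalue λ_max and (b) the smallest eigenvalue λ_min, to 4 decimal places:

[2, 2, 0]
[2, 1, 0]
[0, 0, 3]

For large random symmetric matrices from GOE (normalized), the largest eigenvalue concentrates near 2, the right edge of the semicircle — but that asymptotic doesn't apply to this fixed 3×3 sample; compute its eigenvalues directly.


Since M is real symmetric, all three eigenvalues are real; they are the roots of det(λI − M) = λ³ − (tr M) λ² + s λ − det M, where s is the sum of the principal 2×2 minors.
tr M = 2 + 1 + 3 = 6.
s = (2·1 − 2²) + (2·3 − 0²) + (1·3 − 0²) = -2 + 6 + 3 = 7.
det M (expand along row 1) = 2·3 − 2·6 + 0·0 = -6.
Characteristic polynomial: λ³ − 6λ² + 7λ + 6 = 0.
Substitute λ = y + (tr M)/3 = y + 2.000000 to remove the quadratic term: y³ + p·y + q = 0 with p = s − (tr M)²/3 = -5.000000 and q = −2(tr M)³/27 + (tr M)·s/3 − det M = 4.000000.
Three real roots ⇒ use the trigonometric (Viète) form: r = 2√(−p/3) = 2.581989, φ = arccos(3q/(p·r)) = arccos(-0.929516) = 2.763895 rad.
y_k = r·cos(φ/3 − 2πk/3) for k = 0, 1, 2 gives y = 1.561553, 1.000000, -2.561553.
λ_k = y_k + 2.000000 gives λ = 3.5616, 3.0000, -0.5616 (check: the sum is 6.0000 = tr M).

Hence λ_max = 3.5616 and λ_min = -0.5616.


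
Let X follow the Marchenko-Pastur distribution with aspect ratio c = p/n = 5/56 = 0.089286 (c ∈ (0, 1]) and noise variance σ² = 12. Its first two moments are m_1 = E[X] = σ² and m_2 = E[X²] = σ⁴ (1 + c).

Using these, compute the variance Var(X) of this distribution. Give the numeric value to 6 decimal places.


m_1 = E[X] = σ² = 12, so m_1² = 144.
m_2 = E[X²] = σ⁴ (1 + c) = 144 · (1 + 0.089286) = 144 · 1.089286 = 156.857143.
(Note m_2 − m_1² simplifies to c · σ⁴ = 0.089286 · 144.)

Var(X) = m_2 − m_1² = 156.857143 − 144 = 12.857143.


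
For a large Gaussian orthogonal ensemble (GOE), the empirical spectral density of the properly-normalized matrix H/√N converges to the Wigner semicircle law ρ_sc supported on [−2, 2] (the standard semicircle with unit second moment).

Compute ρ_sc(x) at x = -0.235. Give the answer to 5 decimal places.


ρ_sc(x) = (1/(2π)) √(4 − x²). With x = -0.235:
  4 − x² = 4 − (-0.235)² = 4 − 0.055225 = 3.944775.
  √(4 − x²) = 1.986146.
  1/(2π) = 0.159155.
  ρ_sc(-0.235) = 0.159155 · 1.986146 = 0.316105.

Rounded to 5 decimal places: ρ_sc(-0.235) ≈ 0.31610.


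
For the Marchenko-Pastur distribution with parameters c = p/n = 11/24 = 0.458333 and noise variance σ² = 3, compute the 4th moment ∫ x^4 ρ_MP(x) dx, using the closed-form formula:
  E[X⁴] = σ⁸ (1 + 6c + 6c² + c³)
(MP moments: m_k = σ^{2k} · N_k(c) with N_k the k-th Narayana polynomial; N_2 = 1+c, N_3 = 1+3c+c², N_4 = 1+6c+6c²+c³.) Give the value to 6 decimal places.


E[X⁴] = σ⁸ (1 + 6c + 6c² + c³) (fourth MP moment). With σ² = 3 (so σ⁸ = 81) and c = 11/24 = 0.458333: E[X⁴] = 81 · (1 + 6·0.458333 + 6·(0.458333)² + (0.458333)³) = 81 · 5.106698.

So E[X^4] = 413.642578.


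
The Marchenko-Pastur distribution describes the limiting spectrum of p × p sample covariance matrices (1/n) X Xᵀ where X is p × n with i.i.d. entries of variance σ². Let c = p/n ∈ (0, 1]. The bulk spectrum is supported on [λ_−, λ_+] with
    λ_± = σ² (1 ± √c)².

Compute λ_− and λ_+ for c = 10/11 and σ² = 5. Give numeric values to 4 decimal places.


c = 10/11 = 0.909091; √c = 0.953463.
λ_− = σ² (1 − √c)² = 5 · (1 − 0.953463)² = 5 · (0.046537)² = 0.010829.
λ_+ = σ² (1 + √c)² = 5 · (1 + 0.953463)² = 5 · (1.953463)² = 19.080080.

Rounded to 4 decimal places: λ_− ≈ 0.0108, λ_+ ≈ 19.0801.


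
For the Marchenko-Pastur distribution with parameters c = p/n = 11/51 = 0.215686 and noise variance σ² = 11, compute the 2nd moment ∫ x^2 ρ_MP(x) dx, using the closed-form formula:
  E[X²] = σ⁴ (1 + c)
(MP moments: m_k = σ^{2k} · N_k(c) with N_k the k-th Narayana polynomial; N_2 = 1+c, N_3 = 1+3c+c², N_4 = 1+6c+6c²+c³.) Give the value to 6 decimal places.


E[X²] = σ⁴ (1 + c) (second MP moment). With σ² = 11 (so σ⁴ = 121) and c = 11/51 = 0.215686: E[X²] = 121 · (1 + 0.215686) = 121 · 1.215686.

So E[X^2] = 147.098039.


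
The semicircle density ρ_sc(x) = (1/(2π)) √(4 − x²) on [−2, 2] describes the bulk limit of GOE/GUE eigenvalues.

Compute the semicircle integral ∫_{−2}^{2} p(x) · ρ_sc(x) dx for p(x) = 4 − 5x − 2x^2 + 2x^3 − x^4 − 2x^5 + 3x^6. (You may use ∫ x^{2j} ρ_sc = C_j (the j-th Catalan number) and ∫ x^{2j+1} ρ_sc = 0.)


Write p(x) = Σ a_i x^i, split into monomials and integrate each against ρ_sc separately.
Using ∫ x^{2j} ρ_sc = C_j = (1/(j+1)) C(2j, j) (Catalan numbers) and ∫ x^{2j+1} ρ_sc = 0 (odd monomials vanish by symmetry):
  i = 0 (even): a_0 · C_{0} = 4 · 1 = 4
  i = 1 (odd): ∫ x^1 ρ_sc = 0 (vanishes)
  i = 2 (even): a_2 · C_{1} = -2 · 1 = -2
  i = 3 (odd): ∫ x^3 ρ_sc = 0 (vanishes)
  i = 4 (even): a_4 · C_{2} = -1 · 2 = -2
  i = 5 (odd): ∫ x^5 ρ_sc = 0 (vanishes)
  i = 6 (even): a_6 · C_{3} = 3 · 5 = 15

Summing the contributions: ∫_{−2}^{2} p(x) ρ_sc(x) dx = 4 + (-2) + (-2) + 15 = 15.


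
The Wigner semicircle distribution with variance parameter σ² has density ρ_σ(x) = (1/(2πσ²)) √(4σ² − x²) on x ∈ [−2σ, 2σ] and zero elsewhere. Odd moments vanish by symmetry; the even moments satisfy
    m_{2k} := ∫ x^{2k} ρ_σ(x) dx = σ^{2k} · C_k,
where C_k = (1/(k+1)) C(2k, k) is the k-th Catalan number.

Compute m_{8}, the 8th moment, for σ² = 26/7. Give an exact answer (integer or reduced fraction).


By the scaled semicircle moment identity, m_{2k} = σ^{2k} · C_k with k = 4.
C_4 = (1/(k+1)) · C(2k, k) = (1/5) · C(8, 4) = (1/5) · 70 = 14.
σ^{2k} = (σ²)^k = (26/7)^4 = 456976/2401.

Therefore m_{8} = σ^{8} · C_4 = (456976/2401) · 14 = 913952/343.


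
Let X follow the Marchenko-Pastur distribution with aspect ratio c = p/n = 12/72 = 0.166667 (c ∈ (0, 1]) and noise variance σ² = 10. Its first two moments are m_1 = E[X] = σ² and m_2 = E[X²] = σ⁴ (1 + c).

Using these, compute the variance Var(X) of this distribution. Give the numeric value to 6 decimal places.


m_1 = E[X] = σ² = 10, so m_1² = 100.
m_2 = E[X²] = σ⁴ (1 + c) = 100 · (1 + 0.166667) = 100 · 1.166667 = 116.666667.
(Note m_2 − m_1² simplifies to c · σ⁴ = 0.166667 · 100.)

Var(X) = m_2 − m_1² = 116.666667 − 100 = 16.666667.


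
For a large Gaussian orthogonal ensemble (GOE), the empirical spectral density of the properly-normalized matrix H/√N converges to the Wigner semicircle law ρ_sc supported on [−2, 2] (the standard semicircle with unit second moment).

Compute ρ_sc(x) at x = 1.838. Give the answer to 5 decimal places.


ρ_sc(x) = (1/(2π)) √(4 − x²). With x = 1.838:
  4 − x² = 4 − (1.838)² = 4 − 3.378244 = 0.621756.
  √(4 − x²) = 0.788515.
  1/(2π) = 0.159155.
  ρ_sc(1.838) = 0.159155 · 0.788515 = 0.125496.

Rounded to 5 decimal places: ρ_sc(1.838) ≈ 0.12550.


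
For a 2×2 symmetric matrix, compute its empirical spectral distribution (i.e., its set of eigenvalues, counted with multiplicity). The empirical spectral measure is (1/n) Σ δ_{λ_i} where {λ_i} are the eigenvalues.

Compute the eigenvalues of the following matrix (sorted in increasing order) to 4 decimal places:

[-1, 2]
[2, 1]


Since M is real symmetric, both eigenvalues are real; they are the roots of det(λI − M) = λ² − (tr M) λ + det M.
tr M = -1 + 1 = 0.
det M = (-1)·1 − 2² = -1 − 4 = -5.
Characteristic polynomial: λ² − 5 = 0.
Discriminant Δ = (tr M)² − 4·det M = 0 − (-20) = 20; √Δ = 4.472136.
λ = (tr M ± √Δ)/2 = (0 ± 4.472136)/2, giving (tr M − √Δ)/2 = -2.2361 and (tr M + √Δ)/2 = 2.2361.

Eigenvalues sorted in increasing order: [-2.2361, 2.2361].


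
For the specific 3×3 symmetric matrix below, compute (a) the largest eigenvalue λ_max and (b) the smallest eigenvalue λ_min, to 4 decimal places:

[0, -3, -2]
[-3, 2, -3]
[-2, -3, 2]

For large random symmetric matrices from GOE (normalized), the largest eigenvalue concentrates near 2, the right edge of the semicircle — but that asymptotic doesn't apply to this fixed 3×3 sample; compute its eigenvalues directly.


Since M is real symmetric, all three eigenvalues are real; they are the roots of det(λI − M) = λ³ − (tr M) λ² + s λ − det M, where s is the sum of the principal 2×2 minors.
tr M = 0 + 2 + 2 = 4.
s = (0·2 − (-3)²) + (0·2 − (-2)²) + (2·2 − (-3)²) = -9 + (-4) + (-5) = -18.
det M (expand along row 1) = 0·(-5) − (-3)·(-12) + (-2)·13 = -62.
Characteristic polynomial: λ³ − 4λ² − 18λ + 62 = 0.
Substitute λ = y + (tr M)/3 = y + 1.333333 to remove the quadratic term: y³ + p·y + q = 0 with p = s − (tr M)²/3 = -23.333333 and q = −2(tr M)³/27 + (tr M)·s/3 − det M = 33.259259.
Three real roots ⇒ use the trigonometric (Viète) form: r = 2√(−p/3) = 5.577734, φ = arccos(3q/(p·r)) = arccos(-0.766654) = 2.444409 rad.
y_k = r·cos(φ/3 − 2πk/3) for k = 0, 1, 2 gives y = 3.826390, 1.601401, -5.427791.
λ_k = y_k + 1.333333 gives λ = 5.1597, 2.9347, -4.0945 (check: the sum is 4.0000 = tr M).

Hence λ_max = 5.1597 and λ_min = -4.0945.


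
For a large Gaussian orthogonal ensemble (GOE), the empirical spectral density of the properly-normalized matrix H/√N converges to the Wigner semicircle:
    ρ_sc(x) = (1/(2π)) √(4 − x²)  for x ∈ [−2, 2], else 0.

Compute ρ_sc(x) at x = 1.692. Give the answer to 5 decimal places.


ρ_sc(x) = (1/(2π)) √(4 − x²). With x = 1.692:
  4 − x² = 4 − (1.692)² = 4 − 2.862864 = 1.137136.
  √(4 − x²) = 1.066366.
  1/(2π) = 0.159155.
  ρ_sc(1.692) = 0.159155 · 1.066366 = 0.169717.

Rounded to 5 decimal places: ρ_sc(1.692) ≈ 0.16972.


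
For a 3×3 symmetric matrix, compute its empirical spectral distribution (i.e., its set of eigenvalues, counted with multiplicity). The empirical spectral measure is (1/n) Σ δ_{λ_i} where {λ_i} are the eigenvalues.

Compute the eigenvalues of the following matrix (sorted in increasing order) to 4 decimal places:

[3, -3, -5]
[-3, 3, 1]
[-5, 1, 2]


Since M is real symmetric, all three eigenvalues are real; they are the roots of det(λI − M) = λ³ − (tr M) λ² + s λ − det M, where s is the sum of the principal 2×2 minors.
tr M = 3 + 3 + 2 = 8.
s = (3·3 − (-3)²) + (3·2 − (-5)²) + (3·2 − 1²) = 0 + (-19) + 5 = -14.
det M (expand along row 1) = 3·5 − (-3)·(-1) + (-5)·12 = -48.
Characteristic polynomial: λ³ − 8λ² − 14λ + 48 = 0.
Substitute λ = y + (tr M)/3 = y + 2.666667 to remove the quadratic term: y³ + p·y + q = 0 with p = s − (tr M)²/3 = -35.333333 and q = −2(tr M)³/27 + (tr M)·s/3 − det M = -27.259259.
Three real roots ⇒ use the trigonometric (Viète) form: r = 2√(−p/3) = 6.863753, φ = arccos(3q/(p·r)) = arccos(0.337201) = 1.226854 rad.
y_k = r·cos(φ/3 − 2πk/3) for k = 0, 1, 2 gives y = 6.297757, -0.785189, -5.512568.
λ_k = y_k + 2.666667 gives λ = 8.9644, 1.8815, -2.8459 (check: the sum is 8.0000 = tr M).

Eigenvalues sorted in increasing order: [-2.8459, 1.8815, 8.9644].


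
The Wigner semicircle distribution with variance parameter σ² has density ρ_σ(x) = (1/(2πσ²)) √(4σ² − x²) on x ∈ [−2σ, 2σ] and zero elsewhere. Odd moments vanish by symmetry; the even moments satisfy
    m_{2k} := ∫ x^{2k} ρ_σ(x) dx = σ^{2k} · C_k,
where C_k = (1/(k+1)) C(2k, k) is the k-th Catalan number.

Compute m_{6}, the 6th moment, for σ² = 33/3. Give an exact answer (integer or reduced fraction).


By the scaled semicircle moment identity, m_{2k} = σ^{2k} · C_k with k = 3.
C_3 = (1/(k+1)) · C(2k, k) = (1/4) · C(6, 3) = (1/4) · 20 = 5.
σ^{2k} = (σ²)^k = (33/3)^3 = 1331.

Therefore m_{6} = σ^{6} · C_3 = 1331 · 5 = 6655.


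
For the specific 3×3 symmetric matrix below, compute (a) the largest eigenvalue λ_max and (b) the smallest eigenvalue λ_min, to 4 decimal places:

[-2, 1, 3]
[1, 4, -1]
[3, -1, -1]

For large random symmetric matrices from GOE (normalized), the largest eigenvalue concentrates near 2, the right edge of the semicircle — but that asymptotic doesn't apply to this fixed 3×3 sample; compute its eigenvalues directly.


Since M is real symmetric, all three eigenvalues are real; they are the roots of det(λI − M) = λ³ − (tr M) λ² + s λ − det M, where s is the sum of the principal 2×2 minors.
tr M = -2 + 4 + (-1) = 1.
s = ((-2)·4 − 1²) + ((-2)·(-1) − 3²) + (4·(-1) − (-1)²) = -9 + (-7) + (-5) = -21.
det M (expand along row 1) = (-2)·(-5) − 1·2 + 3·(-13) = -31.
Characteristic polynomial: λ³ − λ² − 21λ + 31 = 0.
Substitute λ = y + (tr M)/3 = y + 0.333333 to remove the quadratic term: y³ + p·y + q = 0 with p = s − (tr M)²/3 = -21.333333 and q = −2(tr M)³/27 + (tr M)·s/3 − det M = 23.925926.
Three real roots ⇒ use the trigonometric (Viète) form: r = 2√(−p/3) = 5.333333, φ = arccos(3q/(p·r)) = arccos(-0.630859) = 2.253457 rad.
y_k = r·cos(φ/3 − 2πk/3) for k = 0, 1, 2 gives y = 3.898149, 1.203172, -5.101321.
λ_k = y_k + 0.333333 gives λ = 4.2315, 1.5365, -4.7680 (check: the sum is 1.0000 = tr M).

Hence λ_max = 4.2315 and λ_min = -4.7680.
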